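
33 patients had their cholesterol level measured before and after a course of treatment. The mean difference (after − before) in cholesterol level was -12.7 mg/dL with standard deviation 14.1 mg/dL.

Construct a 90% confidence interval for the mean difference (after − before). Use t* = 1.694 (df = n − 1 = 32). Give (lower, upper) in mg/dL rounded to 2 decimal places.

This is a matched-pairs design, so SE = s_d/√n = 14.1/√33 = 2.4545.
Margin = 1.694 × 2.4545 = 4.1579; the interval is -12.7 ± 4.1579 = (-16.86, -8.54).

(-16.86, -8.54)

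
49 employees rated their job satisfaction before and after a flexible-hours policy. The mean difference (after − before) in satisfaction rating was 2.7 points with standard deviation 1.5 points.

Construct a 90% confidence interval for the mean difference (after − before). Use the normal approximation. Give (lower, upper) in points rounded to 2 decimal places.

Paired design: SE = s_d/√n = 1.5/√49 = 0.2143.
z* = 1.645; margin of error = 1.645 × 0.2143 = 0.3525.
2.7 ± 0.3525 → (2.35, 3.05).

(2.35, 3.05)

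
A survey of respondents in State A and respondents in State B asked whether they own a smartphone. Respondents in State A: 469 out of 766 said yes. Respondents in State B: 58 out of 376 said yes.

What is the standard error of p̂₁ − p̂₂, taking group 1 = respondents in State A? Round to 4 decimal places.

0.0256

p̂₁ = 469/766 = 0.6123 and p̂₂ = 58/376 = 0.1543.
SE₁ = √(p̂₁(1−p̂₁)/n₁) = √(0.6123·0.3877/766) = 0.01760; SE₂ = √(0.1543·0.8457/376) = 0.01863.
Independent samples: SE of the difference = √(SE₁² + SE₂²) = √(0.00030976 + 0.0003470769) = 0.02563.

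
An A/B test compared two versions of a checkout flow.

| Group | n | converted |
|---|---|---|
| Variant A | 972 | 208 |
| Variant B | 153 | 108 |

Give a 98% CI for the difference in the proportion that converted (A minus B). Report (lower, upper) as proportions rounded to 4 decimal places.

(-0.5829, -0.4009)

First, p̂₁ = 208/972 = 0.2140; p̂₂ = 108/153 = 0.7059.
The two standard errors are √(0.2140×0.7860/972) = 0.01315 and √(0.7059×0.2941/153) = 0.03684.
Because the samples are independent, SE_diff = √(0.01315² + 0.03684²) = 0.03912.
Using z* = 2.326 for 98%, ME = 2.326 × 0.03912 = 0.09099.
p̂₁ − p̂₂ = -0.4919; interval -0.4919 ± 0.09099 gives (-0.5829, -0.4009).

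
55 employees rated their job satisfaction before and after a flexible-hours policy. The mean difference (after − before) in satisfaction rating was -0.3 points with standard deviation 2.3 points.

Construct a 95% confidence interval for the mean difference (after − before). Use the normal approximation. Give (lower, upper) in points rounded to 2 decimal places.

(-0.91, 0.31)

This is a matched-pairs design, so SE = s_d/√n = 2.3/√55 = 0.3101.
Margin = 1.960 × 0.3101 = 0.6078; the interval is -0.3 ± 0.6078 = (-0.91, 0.31).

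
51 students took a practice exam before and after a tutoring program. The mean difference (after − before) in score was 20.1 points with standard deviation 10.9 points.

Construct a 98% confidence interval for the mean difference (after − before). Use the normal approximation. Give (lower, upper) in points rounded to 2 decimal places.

Paired design: SE = s_d/√n = 10.9/√51 = 1.5263.
z* = 2.326; margin of error = 2.326 × 1.5263 = 3.5502.
20.1 ± 3.5502 → (16.55, 23.65).

(16.55, 23.65)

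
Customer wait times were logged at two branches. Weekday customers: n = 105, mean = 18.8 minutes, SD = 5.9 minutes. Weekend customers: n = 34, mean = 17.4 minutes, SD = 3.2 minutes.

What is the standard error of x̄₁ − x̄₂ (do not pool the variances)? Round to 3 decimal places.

0.795

Per-group SEs: s₁/√n₁ = 5.9/√105 = 0.5758, s₂/√n₂ = 3.2/√34 = 0.5488.
Unpooled SE of the difference: √(0.33154564 + 0.30118144) = 0.7954.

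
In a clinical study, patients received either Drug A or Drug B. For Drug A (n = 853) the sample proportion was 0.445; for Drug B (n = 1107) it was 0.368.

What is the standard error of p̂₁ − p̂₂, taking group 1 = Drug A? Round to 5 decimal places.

Each SE is √(p̂(1−p̂)/n): √(0.4450·0.5550/853) = 0.01702 and √(0.3680·0.6320/1107) = 0.01449.
SE(p̂₁ − p̂₂) = √(SE₁² + SE₂²) = √(0.0002896804 + 0.0002099601) = 0.02235, since the two samples are independent.

0.02235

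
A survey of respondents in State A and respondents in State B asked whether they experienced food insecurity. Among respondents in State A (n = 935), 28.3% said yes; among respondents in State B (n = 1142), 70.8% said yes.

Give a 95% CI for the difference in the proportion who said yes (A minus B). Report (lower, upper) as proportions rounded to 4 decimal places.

Each SE is √(p̂(1−p̂)/n): √(0.2830·0.7170/935) = 0.01473 and √(0.7080·0.2920/1142) = 0.01345.
SE(p̂₁ − p̂₂) = √(SE₁² + SE₂²) = √(0.0002169729 + 0.0001809025) = 0.01995, since the two samples are independent.
At 95% confidence z* = 1.960; margin = 1.960 × 0.01995 = 0.03910.
The difference is 0.2830 − 0.7080 = -0.4250, so the interval is -0.4250 ± 0.03910 = (-0.4641, -0.3859).

(-0.4641, -0.3859)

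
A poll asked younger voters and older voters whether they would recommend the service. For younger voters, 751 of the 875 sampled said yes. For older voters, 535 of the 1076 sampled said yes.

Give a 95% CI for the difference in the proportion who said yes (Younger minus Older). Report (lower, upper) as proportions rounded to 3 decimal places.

p̂₁ = 751/875 = 0.8583 and p̂₂ = 535/1076 = 0.4972.
SE₁ = √(p̂₁(1−p̂₁)/n₁) = √(0.8583·0.1417/875) = 0.01179; SE₂ = √(0.4972·0.5028/1076) = 0.01524.
Independent samples: SE of the difference = √(SE₁² + SE₂²) = √(0.0001390041 + 0.0002322576) = 0.01927.
z* for 95% confidence is 1.960, so the margin of error is 1.960 × 0.01927 = 0.03777.
Point estimate p̂₁ − p̂₂ = 0.8583 − 0.4972 = 0.3611.
0.3611 ± 0.03777 → (0.323, 0.399).

(0.323, 0.399)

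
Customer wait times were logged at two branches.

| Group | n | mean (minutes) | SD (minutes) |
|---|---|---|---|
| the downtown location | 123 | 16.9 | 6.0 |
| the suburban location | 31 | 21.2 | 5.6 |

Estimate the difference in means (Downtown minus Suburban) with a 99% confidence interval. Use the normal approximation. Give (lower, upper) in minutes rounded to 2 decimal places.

Per-group SEs: s₁/√n₁ = 6.0/√123 = 0.5410, s₂/√n₂ = 5.6/√31 = 1.0058.
Unpooled SE of the difference: √(0.292681 + 1.01163364) = 1.1421.
Margin of error = z* · SE = 2.576 × 1.1421 = 2.9420.
x̄₁ − x̄₂ = 16.9 − 21.2 = -4.3000.
CI: -4.3000 ± 2.9420 = (-7.24, -1.36).

(-7.24, -1.36)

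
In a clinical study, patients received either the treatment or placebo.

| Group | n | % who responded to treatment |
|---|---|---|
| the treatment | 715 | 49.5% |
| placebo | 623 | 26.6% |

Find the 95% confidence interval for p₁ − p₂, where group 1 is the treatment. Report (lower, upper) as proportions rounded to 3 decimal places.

The two standard errors are √(0.4950×0.5050/715) = 0.01870 and √(0.2660×0.7340/623) = 0.01770.
Because the samples are independent, SE_diff = √(0.01870² + 0.01770²) = 0.02575.
Using z* = 1.960 for 95%, ME = 1.960 × 0.02575 = 0.05047.
p̂₁ − p̂₂ = 0.2290; interval 0.2290 ± 0.05047 gives (0.179, 0.279).

(0.179, 0.279)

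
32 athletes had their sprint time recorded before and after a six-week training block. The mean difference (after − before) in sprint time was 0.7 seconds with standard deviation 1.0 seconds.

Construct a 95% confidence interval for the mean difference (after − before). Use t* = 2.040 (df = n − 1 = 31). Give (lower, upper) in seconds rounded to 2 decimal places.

Paired design: SE = s_d/√n = 1.0/√32 = 0.1768.
t* = 2.040; margin of error = 2.040 × 0.1768 = 0.3607.
0.7 ± 0.3607 → (0.34, 1.06).

(0.34, 1.06)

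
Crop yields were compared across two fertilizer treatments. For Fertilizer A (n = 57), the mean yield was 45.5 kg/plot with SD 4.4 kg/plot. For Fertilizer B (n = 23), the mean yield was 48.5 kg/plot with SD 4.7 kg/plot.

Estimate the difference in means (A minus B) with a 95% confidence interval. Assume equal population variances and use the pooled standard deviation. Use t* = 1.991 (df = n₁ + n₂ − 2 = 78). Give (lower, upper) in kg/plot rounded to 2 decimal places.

(-5.21, -0.79)

Pooled variance s_p² = [56·4.4² + 22·4.7²] / (57+23−2) = 20.1300, so s_p = 4.4866.
SE_diff = s_p·√(1/n₁ + 1/n₂) = 4.4866·√(1/57 + 1/23) = 1.1083.
t* = 1.991; margin = 1.991 × 1.1083 = 2.2066.
Difference = 45.5 − 48.5 = -3.0000.
-3.0000 ± 2.2066 → (-5.21, -0.79).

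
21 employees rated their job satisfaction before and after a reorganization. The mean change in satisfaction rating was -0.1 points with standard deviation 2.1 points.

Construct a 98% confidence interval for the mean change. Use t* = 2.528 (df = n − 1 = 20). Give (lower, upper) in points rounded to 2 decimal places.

(-1.26, 1.06)

This is a matched-pairs design, so SE = s_d/√n = 2.1/√21 = 0.4583.
Margin = 2.528 × 0.4583 = 1.1586; the interval is -0.1 ± 1.1586 = (-1.26, 1.06).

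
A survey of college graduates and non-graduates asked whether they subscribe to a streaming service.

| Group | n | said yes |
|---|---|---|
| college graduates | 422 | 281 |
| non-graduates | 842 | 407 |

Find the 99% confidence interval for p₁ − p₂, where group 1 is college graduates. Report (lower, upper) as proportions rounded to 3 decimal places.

(0.109, 0.256)

p̂₁ = 281/422 = 0.6659 and p̂₂ = 407/842 = 0.4834.
SE₁ = √(p̂₁(1−p̂₁)/n₁) = √(0.6659·0.3341/422) = 0.02296; SE₂ = √(0.4834·0.5166/842) = 0.01722.
Independent samples: SE of the difference = √(SE₁² + SE₂²) = √(0.0005271616 + 0.0002965284) = 0.02870.
z* for 99% confidence is 2.576, so the margin of error is 2.576 × 0.02870 = 0.07393.
Point estimate p̂₁ − p̂₂ = 0.6659 − 0.4834 = 0.1825.
0.1825 ± 0.07393 → (0.109, 0.256).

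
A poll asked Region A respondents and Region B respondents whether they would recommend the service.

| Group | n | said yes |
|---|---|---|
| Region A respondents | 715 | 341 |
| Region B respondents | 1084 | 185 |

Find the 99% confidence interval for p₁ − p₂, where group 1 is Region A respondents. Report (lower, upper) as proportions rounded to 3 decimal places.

(0.250, 0.363)

p̂₁ = 341/715 = 0.4769 and p̂₂ = 185/1084 = 0.1707.
SE₁ = √(p̂₁(1−p̂₁)/n₁) = √(0.4769·0.5231/715) = 0.01868; SE₂ = √(0.1707·0.8293/1084) = 0.01143.
Independent samples: SE of the difference = √(SE₁² + SE₂²) = √(0.0003489424 + 0.0001306449) = 0.02190.
z* for 99% confidence is 2.576, so the margin of error is 2.576 × 0.02190 = 0.05641.
Point estimate p̂₁ − p̂₂ = 0.4769 − 0.1707 = 0.3062.
0.3062 ± 0.05641 → (0.250, 0.363).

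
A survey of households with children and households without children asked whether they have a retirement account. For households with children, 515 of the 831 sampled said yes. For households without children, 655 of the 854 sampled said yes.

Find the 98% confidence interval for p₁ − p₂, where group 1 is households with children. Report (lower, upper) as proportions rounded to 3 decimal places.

(-0.199, -0.096)

p̂₁ = 515/831 = 0.6197 and p̂₂ = 655/854 = 0.7670.
SE₁ = √(p̂₁(1−p̂₁)/n₁) = √(0.6197·0.3803/831) = 0.01684; SE₂ = √(0.7670·0.2330/854) = 0.01447.
Independent samples: SE of the difference = √(SE₁² + SE₂²) = √(0.0002835856 + 0.0002093809) = 0.02220.
z* for 98% confidence is 2.326, so the margin of error is 2.326 × 0.02220 = 0.05164.
Point estimate p̂₁ − p̂₂ = 0.6197 − 0.7670 = -0.1473.
-0.1473 ± 0.05164 → (-0.199, -0.096).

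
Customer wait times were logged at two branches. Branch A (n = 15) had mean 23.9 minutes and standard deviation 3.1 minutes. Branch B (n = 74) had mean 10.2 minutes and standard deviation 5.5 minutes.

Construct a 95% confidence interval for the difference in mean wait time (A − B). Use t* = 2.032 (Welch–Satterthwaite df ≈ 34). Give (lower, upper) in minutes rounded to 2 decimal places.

(11.62, 15.78)

Standard errors of each mean: 3.1/√15 = 0.8004 and 5.5/√74 = 0.6394.
SE(x̄₁ − x̄₂) = √(0.8004² + 0.6394²) = 1.0244 for independent samples with unequal variances.
With t* = 2.032, the margin is 2.032 × 1.0244 = 2.0816.
x̄₁ − x̄₂ = 23.9 − 10.2 = 13.7000; the interval is 13.7000 ± 2.0816 = (11.62, 15.78).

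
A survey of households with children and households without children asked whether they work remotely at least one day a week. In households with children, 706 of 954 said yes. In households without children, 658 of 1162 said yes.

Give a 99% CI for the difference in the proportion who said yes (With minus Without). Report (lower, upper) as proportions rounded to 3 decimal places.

p̂₁ = 706/954 = 0.7400 and p̂₂ = 658/1162 = 0.5663.
SE₁ = √(p̂₁(1−p̂₁)/n₁) = √(0.7400·0.2600/954) = 0.01420; SE₂ = √(0.5663·0.4337/1162) = 0.01454.
Independent samples: SE of the difference = √(SE₁² + SE₂²) = √(0.00020164 + 0.0002114116) = 0.02032.
z* for 99% confidence is 2.576, so the margin of error is 2.576 × 0.02032 = 0.05234.
Point estimate p̂₁ − p̂₂ = 0.7400 − 0.5663 = 0.1737.
0.1737 ± 0.05234 → (0.121, 0.226).

(0.121, 0.226)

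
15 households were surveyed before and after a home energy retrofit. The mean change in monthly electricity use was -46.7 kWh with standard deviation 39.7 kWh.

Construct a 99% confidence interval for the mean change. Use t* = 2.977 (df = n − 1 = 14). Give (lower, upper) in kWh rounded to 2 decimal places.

(-77.22, -16.18)

Paired design: SE = s_d/√n = 39.7/√15 = 10.2505.
t* = 2.977; margin of error = 2.977 × 10.2505 = 30.5157.
-46.7 ± 30.5157 → (-77.22, -16.18).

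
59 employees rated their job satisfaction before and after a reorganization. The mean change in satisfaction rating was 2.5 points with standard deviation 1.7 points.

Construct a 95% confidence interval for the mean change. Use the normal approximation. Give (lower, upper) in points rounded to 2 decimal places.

Paired design: SE = s_d/√n = 1.7/√59 = 0.2213.
z* = 1.960; margin of error = 1.960 × 0.2213 = 0.4337.
2.5 ± 0.4337 → (2.07, 2.93).

(2.07, 2.93)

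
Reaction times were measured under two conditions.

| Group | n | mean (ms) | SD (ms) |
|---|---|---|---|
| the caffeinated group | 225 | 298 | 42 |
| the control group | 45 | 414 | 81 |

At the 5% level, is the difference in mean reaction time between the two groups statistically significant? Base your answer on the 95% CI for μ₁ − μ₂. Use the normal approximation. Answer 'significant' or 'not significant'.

significant

SE₁ = s₁/√n₁ = 42/√225 = 2.8000; SE₂ = 81/√45 = 12.0748.
Independent samples, unequal variances: SE_diff = √(SE₁² + SE₂²) = √(7.84 + 145.80079504) = 12.3952.
z* = 1.960, so margin of error = 1.960 × 12.3952 = 24.2946.
Difference in means = 298 − 414 = -116.0000.
-116.0000 ± 24.2946 → (-140.2946, -91.7054).
The interval (-140.2946, -91.7054) does not contain 0, so the difference is significant.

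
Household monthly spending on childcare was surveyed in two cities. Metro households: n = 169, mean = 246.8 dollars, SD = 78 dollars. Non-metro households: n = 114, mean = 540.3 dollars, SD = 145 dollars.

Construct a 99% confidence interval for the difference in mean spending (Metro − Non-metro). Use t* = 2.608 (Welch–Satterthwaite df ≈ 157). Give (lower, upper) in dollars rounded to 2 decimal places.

(-332.22, -254.78)

Standard errors of each mean: 78/√169 = 6.0000 and 145/√114 = 13.5805.
SE(x̄₁ − x̄₂) = √(6.0000² + 13.5805²) = 14.8469 for independent samples with unequal variances.
With t* = 2.608, the margin is 2.608 × 14.8469 = 38.7207.
x̄₁ − x̄₂ = 246.8 − 540.3 = -293.5000; the interval is -293.5000 ± 38.7207 = (-332.22, -254.78).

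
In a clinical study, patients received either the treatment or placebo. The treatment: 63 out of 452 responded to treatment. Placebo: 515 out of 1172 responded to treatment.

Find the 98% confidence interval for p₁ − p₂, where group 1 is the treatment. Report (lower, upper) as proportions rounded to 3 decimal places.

Sample proportions: 63/452 = 0.1394, 515/1172 = 0.4394.
Each SE is √(p̂(1−p̂)/n): √(0.1394·0.8606/452) = 0.01629 and √(0.4394·0.5606/1172) = 0.01450.
SE(p̂₁ − p̂₂) = √(SE₁² + SE₂²) = √(0.0002653641 + 0.00021025) = 0.02181, since the two samples are independent.
At 98% confidence z* = 2.326; margin = 2.326 × 0.02181 = 0.05073.
The difference is 0.1394 − 0.4394 = -0.3000, so the interval is -0.3000 ± 0.05073 = (-0.351, -0.249).

(-0.351, -0.249)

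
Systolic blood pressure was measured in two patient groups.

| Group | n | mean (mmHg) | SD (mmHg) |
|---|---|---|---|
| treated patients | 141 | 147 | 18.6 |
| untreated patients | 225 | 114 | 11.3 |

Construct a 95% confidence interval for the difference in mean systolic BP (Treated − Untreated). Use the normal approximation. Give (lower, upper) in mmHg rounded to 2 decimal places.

(29.59, 36.41)

Standard errors of each mean: 18.6/√141 = 1.5664 and 11.3/√225 = 0.7533.
SE(x̄₁ − x̄₂) = √(1.5664² + 0.7533²) = 1.7381 for independent samples with unequal variances.
With z* = 1.960, the margin is 1.960 × 1.7381 = 3.4067.
x̄₁ − x̄₂ = 147 − 114 = 33.0000; the interval is 33.0000 ± 3.4067 = (29.59, 36.41).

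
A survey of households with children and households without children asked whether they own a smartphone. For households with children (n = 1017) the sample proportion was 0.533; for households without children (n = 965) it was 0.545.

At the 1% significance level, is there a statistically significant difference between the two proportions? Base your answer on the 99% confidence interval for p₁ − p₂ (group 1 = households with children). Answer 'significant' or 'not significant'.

not significant

SE₁ = √(p̂₁(1−p̂₁)/n₁) = √(0.5330·0.4670/1017) = 0.01564; SE₂ = √(0.5450·0.4550/965) = 0.01603.
Independent samples: SE of the difference = √(SE₁² + SE₂²) = √(0.0002446096 + 0.0002569609) = 0.02240.
z* for 99% confidence is 2.576, so the margin of error is 2.576 × 0.02240 = 0.05770.
Point estimate p̂₁ − p̂₂ = 0.5330 − 0.5450 = -0.0120.
-0.0120 ± 0.05770 → (-0.06970, 0.04570).
The interval (-0.06970, 0.04570) contains 0, so the difference is not significant.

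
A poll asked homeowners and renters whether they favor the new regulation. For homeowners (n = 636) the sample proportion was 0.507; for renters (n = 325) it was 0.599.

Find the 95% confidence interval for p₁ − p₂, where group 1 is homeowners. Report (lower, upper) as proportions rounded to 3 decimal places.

(-0.158, -0.026)

The two standard errors are √(0.5070×0.4930/636) = 0.01982 and √(0.5990×0.4010/325) = 0.02719.
Because the samples are independent, SE_diff = √(0.01982² + 0.02719²) = 0.03365.
Using z* = 1.960 for 95%, ME = 1.960 × 0.03365 = 0.06595.
p̂₁ − p̂₂ = -0.0920; interval -0.0920 ± 0.06595 gives (-0.158, -0.026).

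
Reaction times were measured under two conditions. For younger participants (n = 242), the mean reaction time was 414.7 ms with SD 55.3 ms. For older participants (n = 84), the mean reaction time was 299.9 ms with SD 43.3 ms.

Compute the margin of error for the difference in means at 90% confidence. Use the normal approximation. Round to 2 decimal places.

Per-group SEs: s₁/√n₁ = 55.3/√242 = 3.5548, s₂/√n₂ = 43.3/√84 = 4.7244.
Unpooled SE of the difference: √(12.63660304 + 22.31995536) = 5.9124.
Margin of error = z* · SE = 1.645 × 5.9124 = 9.7259.

9.73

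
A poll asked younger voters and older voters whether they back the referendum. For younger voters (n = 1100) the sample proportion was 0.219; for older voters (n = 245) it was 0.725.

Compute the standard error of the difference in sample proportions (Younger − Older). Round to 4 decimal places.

The two standard errors are √(0.2190×0.7810/1100) = 0.01247 and √(0.7250×0.2750/245) = 0.02853.
Because the samples are independent, SE_diff = √(0.01247² + 0.02853²) = 0.03114.

0.0311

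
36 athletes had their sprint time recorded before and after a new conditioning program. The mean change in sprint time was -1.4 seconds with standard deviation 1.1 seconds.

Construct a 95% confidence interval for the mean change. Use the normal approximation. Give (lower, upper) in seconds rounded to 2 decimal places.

(-1.76, -1.04)

This is a matched-pairs design, so SE = s_d/√n = 1.1/√36 = 0.1833.
Margin = 1.960 × 0.1833 = 0.3593; the interval is -1.4 ± 0.3593 = (-1.76, -1.04).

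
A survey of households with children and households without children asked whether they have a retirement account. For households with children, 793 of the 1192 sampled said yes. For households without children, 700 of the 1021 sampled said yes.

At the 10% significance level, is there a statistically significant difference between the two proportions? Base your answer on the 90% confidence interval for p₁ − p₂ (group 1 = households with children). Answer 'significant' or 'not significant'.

Sample proportions: 793/1192 = 0.6653, 700/1021 = 0.6856.
Each SE is √(p̂(1−p̂)/n): √(0.6653·0.3347/1192) = 0.01367 and √(0.6856·0.3144/1021) = 0.01453.
SE(p̂₁ − p̂₂) = √(SE₁² + SE₂²) = √(0.0001868689 + 0.0002111209) = 0.01995, since the two samples are independent.
At 90% confidence z* = 1.645; margin = 1.645 × 0.01995 = 0.03282.
The difference is 0.6653 − 0.6856 = -0.0203, so the interval is -0.0203 ± 0.03282 = (-0.05312, 0.01252).
The interval (-0.05312, 0.01252) contains 0, so the difference is not significant.

not significant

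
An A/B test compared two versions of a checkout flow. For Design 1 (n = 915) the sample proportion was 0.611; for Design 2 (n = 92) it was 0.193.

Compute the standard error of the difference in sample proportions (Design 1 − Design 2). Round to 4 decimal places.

0.0442

SE₁ = √(p̂₁(1−p̂₁)/n₁) = √(0.6110·0.3890/915) = 0.01612; SE₂ = √(0.1930·0.8070/92) = 0.04115.
Independent samples: SE of the difference = √(SE₁² + SE₂²) = √(0.0002598544 + 0.0016933225) = 0.04419.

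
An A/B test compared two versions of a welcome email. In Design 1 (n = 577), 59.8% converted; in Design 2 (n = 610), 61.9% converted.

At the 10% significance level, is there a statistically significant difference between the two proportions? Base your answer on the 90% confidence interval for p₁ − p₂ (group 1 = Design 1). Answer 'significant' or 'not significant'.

not significant

SE₁ = √(p̂₁(1−p̂₁)/n₁) = √(0.5980·0.4020/577) = 0.02041; SE₂ = √(0.6190·0.3810/610) = 0.01966.
Independent samples: SE of the difference = √(SE₁² + SE₂²) = √(0.0004165681 + 0.0003865156) = 0.02834.
z* for 90% confidence is 1.645, so the margin of error is 1.645 × 0.02834 = 0.04662.
Point estimate p̂₁ − p̂₂ = 0.5980 − 0.6190 = -0.0210.
-0.0210 ± 0.04662 → (-0.06762, 0.02562).
The interval (-0.06762, 0.02562) contains 0, so the difference is not significant.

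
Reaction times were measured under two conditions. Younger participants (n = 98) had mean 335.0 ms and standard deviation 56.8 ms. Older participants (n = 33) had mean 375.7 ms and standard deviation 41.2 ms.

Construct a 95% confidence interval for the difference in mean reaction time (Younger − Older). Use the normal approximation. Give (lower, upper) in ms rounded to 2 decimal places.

(-58.70, -22.70)

Standard errors of each mean: 56.8/√98 = 5.7377 and 41.2/√33 = 7.1720.
SE(x̄₁ − x̄₂) = √(5.7377² + 7.1720²) = 9.1847 for independent samples with unequal variances.
With z* = 1.960, the margin is 1.960 × 9.1847 = 18.0020.
x̄₁ − x̄₂ = 335.0 − 375.7 = -40.7000; the interval is -40.7000 ± 18.0020 = (-58.70, -22.70).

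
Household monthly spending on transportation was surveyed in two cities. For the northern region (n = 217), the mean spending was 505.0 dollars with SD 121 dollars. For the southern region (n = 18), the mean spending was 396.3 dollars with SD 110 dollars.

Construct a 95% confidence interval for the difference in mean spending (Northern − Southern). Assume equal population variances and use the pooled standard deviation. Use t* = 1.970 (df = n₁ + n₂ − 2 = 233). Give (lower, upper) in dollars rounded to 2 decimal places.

s_p = √[((n₁−1)s₁² + (n₂−1)s₂²)/(n₁+n₂−2)] = √[(216·121² + 17·110²)/233] = 120.2315.
SE = 120.2315·√(1/217 + 1/18) = 29.4908.
With t* = 1.970, margin = 1.970 × 29.4908 = 58.0969.
x̄₁ − x̄₂ = 505.0 − 396.3 = 108.7000; interval 108.7000 ± 58.0969 = (50.60, 166.80).

(50.60, 166.80)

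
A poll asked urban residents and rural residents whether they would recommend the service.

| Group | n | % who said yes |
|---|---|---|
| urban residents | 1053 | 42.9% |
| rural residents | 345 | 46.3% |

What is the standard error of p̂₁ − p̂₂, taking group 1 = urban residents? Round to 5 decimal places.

SE₁ = √(p̂₁(1−p̂₁)/n₁) = √(0.4290·0.5710/1053) = 0.01525; SE₂ = √(0.4630·0.5370/345) = 0.02685.
Independent samples: SE of the difference = √(SE₁² + SE₂²) = √(0.0002325625 + 0.0007209225) = 0.03088.

0.03088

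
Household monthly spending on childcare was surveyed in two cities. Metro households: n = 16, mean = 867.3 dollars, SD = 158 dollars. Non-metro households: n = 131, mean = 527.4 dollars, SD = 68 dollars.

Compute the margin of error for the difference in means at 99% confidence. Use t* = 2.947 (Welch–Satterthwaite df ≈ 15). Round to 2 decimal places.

117.72

SE₁ = s₁/√n₁ = 158/√16 = 39.5000; SE₂ = 68/√131 = 5.9412.
Independent samples, unequal variances: SE_diff = √(SE₁² + SE₂²) = √(1560.25 + 35.29785744) = 39.9443.
t* = 2.947, so margin of error = 2.947 × 39.9443 = 117.7159.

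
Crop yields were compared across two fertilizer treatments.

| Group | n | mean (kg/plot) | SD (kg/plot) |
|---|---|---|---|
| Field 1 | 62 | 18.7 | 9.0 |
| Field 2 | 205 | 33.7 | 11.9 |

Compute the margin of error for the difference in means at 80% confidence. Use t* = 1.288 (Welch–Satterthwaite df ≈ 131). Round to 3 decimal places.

1.820

Standard errors of each mean: 9.0/√62 = 1.1430 and 11.9/√205 = 0.8311.
SE(x̄₁ − x̄₂) = √(1.1430² + 0.8311²) = 1.4132 for independent samples with unequal variances.
With t* = 1.288, the margin is 1.288 × 1.4132 = 1.8202.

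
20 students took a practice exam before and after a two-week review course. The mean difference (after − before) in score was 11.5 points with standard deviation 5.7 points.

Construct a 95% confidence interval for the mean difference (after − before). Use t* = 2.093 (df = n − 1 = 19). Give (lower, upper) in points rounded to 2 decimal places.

(8.83, 14.17)

This is a matched-pairs design, so SE = s_d/√n = 5.7/√20 = 1.2746.
Margin = 2.093 × 1.2746 = 2.6677; the interval is 11.5 ± 2.6677 = (8.83, 14.17).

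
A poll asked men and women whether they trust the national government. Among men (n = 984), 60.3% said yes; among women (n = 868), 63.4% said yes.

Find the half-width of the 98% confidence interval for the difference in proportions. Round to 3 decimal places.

The two standard errors are √(0.6030×0.3970/984) = 0.01560 and √(0.6340×0.3660/868) = 0.01635.
Because the samples are independent, SE_diff = √(0.01560² + 0.01635²) = 0.02260.
Using z* = 2.326 for 98%, ME = 2.326 × 0.02260 = 0.05257.

0.053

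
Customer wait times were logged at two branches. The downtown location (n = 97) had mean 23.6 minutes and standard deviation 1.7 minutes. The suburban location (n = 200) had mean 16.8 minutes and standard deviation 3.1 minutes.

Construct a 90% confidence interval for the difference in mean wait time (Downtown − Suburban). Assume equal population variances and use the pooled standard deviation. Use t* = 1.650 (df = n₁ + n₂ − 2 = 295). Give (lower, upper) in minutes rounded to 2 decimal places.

s_p = √[((n₁−1)s₁² + (n₂−1)s₂²)/(n₁+n₂−2)] = √[(96·1.7² + 199·3.1²)/295] = 2.7245.
SE = 2.7245·√(1/97 + 1/200) = 0.3371.
With t* = 1.650, margin = 1.650 × 0.3371 = 0.5562.
x̄₁ − x̄₂ = 23.6 − 16.8 = 6.8000; interval 6.8000 ± 0.5562 = (6.24, 7.36).

(6.24, 7.36)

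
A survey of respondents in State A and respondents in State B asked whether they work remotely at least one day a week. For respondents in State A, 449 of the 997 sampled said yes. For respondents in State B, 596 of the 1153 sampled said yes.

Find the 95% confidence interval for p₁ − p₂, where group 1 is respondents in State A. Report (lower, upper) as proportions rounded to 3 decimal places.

Sample proportions: 449/997 = 0.4504, 596/1153 = 0.5169.
Each SE is √(p̂(1−p̂)/n): √(0.4504·0.5496/997) = 0.01576 and √(0.5169·0.4831/1153) = 0.01472.
SE(p̂₁ − p̂₂) = √(SE₁² + SE₂²) = √(0.0002483776 + 0.0002166784) = 0.02157, since the two samples are independent.
At 95% confidence z* = 1.960; margin = 1.960 × 0.02157 = 0.04228.
The difference is 0.4504 − 0.5169 = -0.0665, so the interval is -0.0665 ± 0.04228 = (-0.109, -0.024).

(-0.109, -0.024)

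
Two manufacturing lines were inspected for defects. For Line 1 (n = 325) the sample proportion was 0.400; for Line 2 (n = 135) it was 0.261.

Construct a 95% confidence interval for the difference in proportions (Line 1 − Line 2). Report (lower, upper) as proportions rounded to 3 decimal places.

Each SE is √(p̂(1−p̂)/n): √(0.4000·0.6000/325) = 0.02717 and √(0.2610·0.7390/135) = 0.03780.
SE(p̂₁ − p̂₂) = √(SE₁² + SE₂²) = √(0.0007382089 + 0.00142884) = 0.04655, since the two samples are independent.
At 95% confidence z* = 1.960; margin = 1.960 × 0.04655 = 0.09124.
The difference is 0.4000 − 0.2610 = 0.1390, so the interval is 0.1390 ± 0.09124 = (0.048, 0.230).

(0.048, 0.230)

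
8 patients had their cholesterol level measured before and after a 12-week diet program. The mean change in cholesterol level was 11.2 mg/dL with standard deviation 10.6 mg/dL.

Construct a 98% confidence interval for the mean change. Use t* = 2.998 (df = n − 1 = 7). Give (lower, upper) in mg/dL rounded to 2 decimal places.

Paired design: SE = s_d/√n = 10.6/√8 = 3.7477.
t* = 2.998; margin of error = 2.998 × 3.7477 = 11.2356.
11.2 ± 11.2356 → (-0.04, 22.44).

(-0.04, 22.44)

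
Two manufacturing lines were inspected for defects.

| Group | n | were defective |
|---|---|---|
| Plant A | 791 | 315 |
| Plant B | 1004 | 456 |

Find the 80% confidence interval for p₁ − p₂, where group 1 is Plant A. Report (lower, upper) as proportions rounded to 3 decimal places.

(-0.086, -0.026)

p̂₁ = 315/791 = 0.3982 and p̂₂ = 456/1004 = 0.4542.
SE₁ = √(p̂₁(1−p̂₁)/n₁) = √(0.3982·0.6018/791) = 0.01741; SE₂ = √(0.4542·0.5458/1004) = 0.01571.
Independent samples: SE of the difference = √(SE₁² + SE₂²) = √(0.0003031081 + 0.0002468041) = 0.02345.
z* for 80% confidence is 1.282, so the margin of error is 1.282 × 0.02345 = 0.03006.
Point estimate p̂₁ − p̂₂ = 0.3982 − 0.4542 = -0.0560.
-0.0560 ± 0.03006 → (-0.086, -0.026).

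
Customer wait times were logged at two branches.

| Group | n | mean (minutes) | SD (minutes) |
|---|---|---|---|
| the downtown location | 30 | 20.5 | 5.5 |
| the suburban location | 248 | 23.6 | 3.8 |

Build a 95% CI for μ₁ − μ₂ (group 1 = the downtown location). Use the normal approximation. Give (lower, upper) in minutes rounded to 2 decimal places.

Per-group SEs: s₁/√n₁ = 5.5/√30 = 1.0042, s₂/√n₂ = 3.8/√248 = 0.2413.
Unpooled SE of the difference: √(1.00841764 + 0.05822569) = 1.0328.
Margin of error = z* · SE = 1.960 × 1.0328 = 2.0243.
x̄₁ − x̄₂ = 20.5 − 23.6 = -3.1000.
CI: -3.1000 ± 2.0243 = (-5.12, -1.08).

(-5.12, -1.08)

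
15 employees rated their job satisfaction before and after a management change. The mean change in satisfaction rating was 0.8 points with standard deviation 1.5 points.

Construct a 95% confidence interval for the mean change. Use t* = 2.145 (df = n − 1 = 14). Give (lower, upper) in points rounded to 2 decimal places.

Paired design: SE = s_d/√n = 1.5/√15 = 0.3873.
t* = 2.145; margin of error = 2.145 × 0.3873 = 0.8308.
0.8 ± 0.8308 → (-0.03, 1.63).

(-0.03, 1.63)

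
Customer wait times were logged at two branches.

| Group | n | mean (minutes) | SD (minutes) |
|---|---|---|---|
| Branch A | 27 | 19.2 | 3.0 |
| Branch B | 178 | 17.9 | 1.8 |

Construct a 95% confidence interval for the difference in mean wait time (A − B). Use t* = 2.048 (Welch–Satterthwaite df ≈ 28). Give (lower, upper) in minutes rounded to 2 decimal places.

SE₁ = s₁/√n₁ = 3.0/√27 = 0.5774; SE₂ = 1.8/√178 = 0.1349.
Independent samples, unequal variances: SE_diff = √(SE₁² + SE₂²) = √(0.33339076 + 0.01819801) = 0.5929.
t* = 2.048, so margin of error = 2.048 × 0.5929 = 1.2143.
Difference in means = 19.2 − 17.9 = 1.3000.
1.3000 ± 1.2143 → (0.09, 2.51).

(0.09, 2.51)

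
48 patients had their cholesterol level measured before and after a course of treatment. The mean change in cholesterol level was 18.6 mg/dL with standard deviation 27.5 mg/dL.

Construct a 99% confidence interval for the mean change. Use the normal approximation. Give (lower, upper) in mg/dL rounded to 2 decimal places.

(8.38, 28.82)

This is a matched-pairs design, so SE = s_d/√n = 27.5/√48 = 3.9693.
Margin = 2.576 × 3.9693 = 10.2249; the interval is 18.6 ± 10.2249 = (8.38, 28.82).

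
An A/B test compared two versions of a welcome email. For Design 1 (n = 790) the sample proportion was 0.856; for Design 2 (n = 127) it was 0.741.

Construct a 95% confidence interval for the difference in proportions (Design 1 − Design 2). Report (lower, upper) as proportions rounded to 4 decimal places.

SE₁ = √(p̂₁(1−p̂₁)/n₁) = √(0.8560·0.1440/790) = 0.01249; SE₂ = √(0.7410·0.2590/127) = 0.03887.
Independent samples: SE of the difference = √(SE₁² + SE₂²) = √(0.0001560001 + 0.0015108769) = 0.04083.
z* for 95% confidence is 1.960, so the margin of error is 1.960 × 0.04083 = 0.08003.
Point estimate p̂₁ − p̂₂ = 0.8560 − 0.7410 = 0.1150.
0.1150 ± 0.08003 → (0.0350, 0.1950).

(0.0350, 0.1950)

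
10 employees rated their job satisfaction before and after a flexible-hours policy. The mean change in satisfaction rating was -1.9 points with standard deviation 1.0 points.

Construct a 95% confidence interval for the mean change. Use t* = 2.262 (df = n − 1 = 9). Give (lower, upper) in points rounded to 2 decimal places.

Paired design: SE = s_d/√n = 1.0/√10 = 0.3162.
t* = 2.262; margin of error = 2.262 × 0.3162 = 0.7152.
-1.9 ± 0.7152 → (-2.62, -1.18).

(-2.62, -1.18)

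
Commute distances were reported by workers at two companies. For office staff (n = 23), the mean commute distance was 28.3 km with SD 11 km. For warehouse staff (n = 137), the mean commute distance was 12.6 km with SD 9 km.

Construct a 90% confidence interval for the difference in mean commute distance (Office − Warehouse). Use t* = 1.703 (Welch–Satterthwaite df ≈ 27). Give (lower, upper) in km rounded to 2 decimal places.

(11.58, 19.82)

SE₁ = s₁/√n₁ = 11/√23 = 2.2937; SE₂ = 9/√137 = 0.7689.
Independent samples, unequal variances: SE_diff = √(SE₁² + SE₂²) = √(5.26105969 + 0.59120721) = 2.4191.
t* = 1.703, so margin of error = 1.703 × 2.4191 = 4.1197.
Difference in means = 28.3 − 12.6 = 15.7000.
15.7000 ± 4.1197 → (11.58, 19.82).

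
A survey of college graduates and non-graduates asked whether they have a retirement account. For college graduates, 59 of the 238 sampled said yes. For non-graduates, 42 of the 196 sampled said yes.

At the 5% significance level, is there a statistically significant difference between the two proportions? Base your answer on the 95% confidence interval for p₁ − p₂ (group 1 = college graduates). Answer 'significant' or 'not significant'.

First, p̂₁ = 59/238 = 0.2479; p̂₂ = 42/196 = 0.2143.
The two standard errors are √(0.2479×0.7521/238) = 0.02799 and √(0.2143×0.7857/196) = 0.02931.
Because the samples are independent, SE_diff = √(0.02799² + 0.02931²) = 0.04053.
Using z* = 1.960 for 95%, ME = 1.960 × 0.04053 = 0.07944.
p̂₁ − p̂₂ = 0.0336; interval 0.0336 ± 0.07944 gives (-0.04584, 0.11304).
The interval (-0.04584, 0.11304) contains 0, so the difference is not significant.

not significant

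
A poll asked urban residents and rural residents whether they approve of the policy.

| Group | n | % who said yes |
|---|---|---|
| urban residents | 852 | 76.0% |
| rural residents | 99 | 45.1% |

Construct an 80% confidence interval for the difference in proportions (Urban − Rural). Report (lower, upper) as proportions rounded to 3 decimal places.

(0.242, 0.376)

Each SE is √(p̂(1−p̂)/n): √(0.7600·0.2400/852) = 0.01463 and √(0.4510·0.5490/99) = 0.05001.
SE(p̂₁ − p̂₂) = √(SE₁² + SE₂²) = √(0.0002140369 + 0.0025010001) = 0.05211, since the two samples are independent.
At 80% confidence z* = 1.282; margin = 1.282 × 0.05211 = 0.06681.
The difference is 0.7600 − 0.4510 = 0.3090, so the interval is 0.3090 ± 0.06681 = (0.242, 0.376).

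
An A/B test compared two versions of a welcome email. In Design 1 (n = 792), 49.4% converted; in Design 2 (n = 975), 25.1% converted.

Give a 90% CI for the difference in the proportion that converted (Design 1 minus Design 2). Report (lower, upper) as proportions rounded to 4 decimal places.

(0.2059, 0.2801)

The two standard errors are √(0.4940×0.5060/792) = 0.01777 and √(0.2510×0.7490/975) = 0.01389.
Because the samples are independent, SE_diff = √(0.01777² + 0.01389²) = 0.02255.
Using z* = 1.645 for 90%, ME = 1.645 × 0.02255 = 0.03709.
p̂₁ − p̂₂ = 0.2430; interval 0.2430 ± 0.03709 gives (0.2059, 0.2801).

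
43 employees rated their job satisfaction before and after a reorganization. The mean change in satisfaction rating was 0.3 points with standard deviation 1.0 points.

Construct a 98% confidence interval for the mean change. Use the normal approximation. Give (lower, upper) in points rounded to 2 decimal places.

(-0.05, 0.65)

This is a matched-pairs design, so SE = s_d/√n = 1.0/√43 = 0.1525.
Margin = 2.326 × 0.1525 = 0.3547; the interval is 0.3 ± 0.3547 = (-0.05, 0.65).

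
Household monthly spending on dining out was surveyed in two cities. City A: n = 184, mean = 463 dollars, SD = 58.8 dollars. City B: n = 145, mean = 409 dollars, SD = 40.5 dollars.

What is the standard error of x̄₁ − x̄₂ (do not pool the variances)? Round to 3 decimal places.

5.487

Per-group SEs: s₁/√n₁ = 58.8/√184 = 4.3348, s₂/√n₂ = 40.5/√145 = 3.3633.
Unpooled SE of the difference: √(18.79049104 + 11.31178689) = 5.4866.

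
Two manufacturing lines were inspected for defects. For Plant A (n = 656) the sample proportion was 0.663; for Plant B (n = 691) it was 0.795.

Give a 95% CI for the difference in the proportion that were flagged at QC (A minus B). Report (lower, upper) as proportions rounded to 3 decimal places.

The two standard errors are √(0.6630×0.3370/656) = 0.01846 and √(0.7950×0.2050/691) = 0.01536.
Because the samples are independent, SE_diff = √(0.01846² + 0.01536²) = 0.02401.
Using z* = 1.960 for 95%, ME = 1.960 × 0.02401 = 0.04706.
p̂₁ − p̂₂ = -0.1320; interval -0.1320 ± 0.04706 gives (-0.179, -0.085).

(-0.179, -0.085)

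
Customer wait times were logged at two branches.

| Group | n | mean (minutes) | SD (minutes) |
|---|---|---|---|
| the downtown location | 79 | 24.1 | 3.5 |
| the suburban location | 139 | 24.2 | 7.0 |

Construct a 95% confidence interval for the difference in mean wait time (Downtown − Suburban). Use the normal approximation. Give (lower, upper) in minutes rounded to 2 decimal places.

Per-group SEs: s₁/√n₁ = 3.5/√79 = 0.3938, s₂/√n₂ = 7.0/√139 = 0.5937.
Unpooled SE of the difference: √(0.15507844 + 0.35247969) = 0.7124.
Margin of error = z* · SE = 1.960 × 0.7124 = 1.3963.
x̄₁ − x̄₂ = 24.1 − 24.2 = -0.1000.
CI: -0.1000 ± 1.3963 = (-1.50, 1.30).

(-1.50, 1.30)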